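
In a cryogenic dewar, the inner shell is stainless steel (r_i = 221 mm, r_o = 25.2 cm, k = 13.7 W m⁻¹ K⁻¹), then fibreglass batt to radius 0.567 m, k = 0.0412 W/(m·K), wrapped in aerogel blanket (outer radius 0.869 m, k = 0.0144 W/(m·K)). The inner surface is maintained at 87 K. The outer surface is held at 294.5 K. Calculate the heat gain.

Q = 27.1 W

Resistance network (inner→outer):
  R_stainless steel = (1/0.221 − 1/0.252)/(4πk) = 0.5566/(4π·13.7) = 0.003233 K/W
  R_fibreglass batt = (1/0.252 − 1/0.567)/(4πk) = 2.205/(4π·0.0412) = 4.258 K/W
  R_aerogel blanket = (1/0.567 − 1/0.869)/(4πk) = 0.6129/(4π·0.0144) = 3.387 K/W
ΣR = 0.003233 + 4.258 + 3.387 = 7.648 K/W
Q = ΔT/ΣR = (87 K − 294.5 K)/7.648 = -27.1 W
(Negative Q ⇒ heat flows inward; heat gain = 27.1 W.)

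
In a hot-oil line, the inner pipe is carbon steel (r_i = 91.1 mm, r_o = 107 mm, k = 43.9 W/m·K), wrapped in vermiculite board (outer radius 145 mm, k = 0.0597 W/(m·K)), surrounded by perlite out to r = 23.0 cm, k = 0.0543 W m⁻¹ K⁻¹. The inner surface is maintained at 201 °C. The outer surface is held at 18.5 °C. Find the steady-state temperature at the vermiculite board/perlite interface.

Treat each layer as a resistance in series:
  R'_carbon steel = ln(0.107/0.0911)/(2πk) = 0.1609/(2π·43.9) = 5.832×10^-4 m·K/W
  R'_vermiculite board = ln(0.145/0.107)/(2πk) = 0.3039/(2π·0.0597) = 0.8102 m·K/W
  R'_perlite = ln(0.230/0.145)/(2πk) = 0.4613/(2π·0.0543) = 1.352 m·K/W
ΣR = 5.832×10^-4 + 0.8102 + 1.352 = 2.163 m·K/W
Q' = ΔT/ΣR = (201 °C − 18.5 °C)/2.163 = 84.37 W/m
From the inner boundary to the vermiculite board/perlite interface, ΣR_partial = 0.8108 m·K/W.
T_interface = T_in − Q'·ΣR_partial = 201 °C − (84.37)(0.8108) = 133 °C

T = 133 °C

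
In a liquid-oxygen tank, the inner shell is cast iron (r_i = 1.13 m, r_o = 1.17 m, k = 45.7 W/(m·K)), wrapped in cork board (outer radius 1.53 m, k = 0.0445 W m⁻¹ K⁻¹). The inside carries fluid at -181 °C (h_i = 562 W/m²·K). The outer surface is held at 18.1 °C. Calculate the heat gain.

Q = 553 W

Resistance network (inner→outer):
  R_conv,in = 1/(4πr²h) = 1/(4π·1.13²·562) = 1.109×10^-4 K/W
  R_cast iron = (1/1.13 − 1/1.17)/(4πk) = 0.03025/(4π·45.7) = 5.268×10^-5 K/W
  R_cork board = (1/1.17 − 1/1.53)/(4πk) = 0.2011/(4π·0.0445) = 0.3596 K/W
ΣR = 1.109×10^-4 + 5.268×10^-5 + 0.3596 = 0.3598 K/W
Q = ΔT/ΣR = (-181 °C − 18.1 °C)/0.3598 = -553 W
(Negative Q ⇒ heat flows inward; heat gain = 553 W.)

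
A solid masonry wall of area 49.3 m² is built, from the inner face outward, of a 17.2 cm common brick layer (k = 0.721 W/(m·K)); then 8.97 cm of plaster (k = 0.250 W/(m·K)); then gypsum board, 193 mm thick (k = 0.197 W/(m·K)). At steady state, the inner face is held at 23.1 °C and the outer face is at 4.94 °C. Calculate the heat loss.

Q = 568 W

Series thermal resistances, inner to outer:
  R_common brick = L/(kA) = 0.172/(0.721·49.3) = 0.004839 K/W
  R_plaster = L/(kA) = 0.0897/(0.250·49.3) = 0.007278 K/W
  R_gypsum board = L/(kA) = 0.193/(0.197·49.3) = 0.01987 K/W
ΣR = 0.004839 + 0.007278 + 0.01987 = 0.03199 K/W
Q = ΔT/ΣR = (23.1 °C − 4.94 °C)/0.03199 = 568 W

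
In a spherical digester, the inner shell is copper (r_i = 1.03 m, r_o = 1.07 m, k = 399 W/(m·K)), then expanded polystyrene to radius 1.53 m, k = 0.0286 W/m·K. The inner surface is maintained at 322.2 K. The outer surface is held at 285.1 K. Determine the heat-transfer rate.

Q = 47.5 W

Series thermal resistances, inner to outer:
  R_copper = (1/1.03 − 1/1.07)/(4πk) = 0.03629/(4π·399) = 7.239×10^-6 K/W
  R_expanded polystyrene = (1/1.07 − 1/1.53)/(4πk) = 0.2810/(4π·0.0286) = 0.7818 K/W
ΣR = 7.239×10^-6 + 0.7818 = 0.7818 K/W
Q = ΔT/ΣR = (322.2 K − 285.1 K)/0.7818 = 47.5 W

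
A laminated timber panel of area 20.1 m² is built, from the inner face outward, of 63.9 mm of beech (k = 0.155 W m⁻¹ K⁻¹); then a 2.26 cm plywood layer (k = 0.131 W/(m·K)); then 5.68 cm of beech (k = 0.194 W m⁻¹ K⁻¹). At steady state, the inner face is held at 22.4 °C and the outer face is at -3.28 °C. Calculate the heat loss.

Treat each layer as a resistance in series:
  R_beech = L/(kA) = 0.0639/(0.155·20.1) = 0.02051 K/W
  R_plywood = L/(kA) = 0.0226/(0.131·20.1) = 0.008583 K/W
  R_beech = L/(kA) = 0.0568/(0.194·20.1) = 0.01457 K/W
ΣR = 0.02051 + 0.008583 + 0.01457 = 0.04366 K/W
Q = ΔT/ΣR = (22.4 °C − -3.28 °C)/0.04366 = 588 W

Q = 588 W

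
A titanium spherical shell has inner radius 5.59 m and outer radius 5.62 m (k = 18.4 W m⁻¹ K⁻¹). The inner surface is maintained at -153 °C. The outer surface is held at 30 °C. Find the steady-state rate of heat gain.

Q = 44300 kW

Q = 4πk·ΔT/(1/r₁ − 1/r₂) = 4π × 18.4 × 183 / (1/5.59 − 1/5.62) = 4.43×10^7 W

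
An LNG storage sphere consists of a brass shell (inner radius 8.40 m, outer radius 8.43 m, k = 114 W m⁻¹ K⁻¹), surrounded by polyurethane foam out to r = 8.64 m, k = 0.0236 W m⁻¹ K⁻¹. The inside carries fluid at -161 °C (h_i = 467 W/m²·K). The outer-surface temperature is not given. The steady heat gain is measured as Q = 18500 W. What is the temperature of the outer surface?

Sum the resistances:
  R_conv,in = 1/(4πr²h) = 1/(4π·8.40²·467) = 2.415×10^-6 K/W
  R_brass = (1/8.40 − 1/8.43)/(4πk) = 4.237×10^-4/(4π·114) = 2.957×10^-7 K/W
  R_polyurethane foam = (1/8.43 − 1/8.64)/(4πk) = 0.002883/(4π·0.0236) = 0.009722 K/W
ΣR = 0.009725 K/W
ΔT = Q·ΣR = 18500 × 0.009725 = 179.9 K
Heat flows inward, so T_out = T_in + ΔT = -161 + 179.9 = 18.9 °C

T_out = 18.9 °C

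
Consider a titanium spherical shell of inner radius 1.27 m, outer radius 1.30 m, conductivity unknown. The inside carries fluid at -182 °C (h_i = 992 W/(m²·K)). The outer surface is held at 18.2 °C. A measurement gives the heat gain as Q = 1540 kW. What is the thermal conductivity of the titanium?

ΣR = ΔT/Q = |-182 − 18.2|/1.54×10^6 = 1.300×10^-4 K/W
Known resistances:
  R_conv,in = 1/(4πr²h) = 1/(4π·1.27²·992) = 4.974×10^-5 K/W
R_titanium = ΣR − ΣR_known = 1.300×10^-4 − 4.974×10^-5 = 8.026×10^-5 K/W
(1/r₁−1/r₂)/(4πk) = 8.026×10^-5 ⇒ k = 0.01817/(4π·8.026×10^-5) = 18.0 W/m·K

k = 18.0 W/m·K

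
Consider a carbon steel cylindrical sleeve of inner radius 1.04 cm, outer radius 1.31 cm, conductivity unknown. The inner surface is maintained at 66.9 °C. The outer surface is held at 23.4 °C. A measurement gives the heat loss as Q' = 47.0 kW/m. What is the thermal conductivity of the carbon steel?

k = 39.7 W/m·K

ΣR = ΔT/Q' = |66.9 − 23.4|/47000 = 9.255×10^-4 m·K/W
ln(r₂/r₁)/(2πk) = 9.255×10^-4 ⇒ k = 0.2308/(2π·9.255×10^-4) = 39.7 W/m·K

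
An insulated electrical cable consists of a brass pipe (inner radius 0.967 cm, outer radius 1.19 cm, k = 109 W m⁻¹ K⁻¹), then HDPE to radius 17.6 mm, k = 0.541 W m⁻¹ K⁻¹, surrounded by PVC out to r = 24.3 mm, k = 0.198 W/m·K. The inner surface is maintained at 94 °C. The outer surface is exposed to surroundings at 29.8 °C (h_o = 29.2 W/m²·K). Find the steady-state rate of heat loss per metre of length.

Q' = 107 W/m

Series thermal resistances, inner to outer:
  R'_brass = ln(0.0119/0.00967)/(2πk) = 0.2075/(2π·109) = 3.030×10^-4 m·K/W
  R'_HDPE = ln(0.0176/0.0119)/(2πk) = 0.3914/(2π·0.541) = 0.1151 m·K/W
  R'_PVC = ln(0.0243/0.0176)/(2πk) = 0.3226/(2π·0.198) = 0.2593 m·K/W
  R'_conv,out = 1/(2πr h) = 1/(2π·0.0243·29.2) = 0.2243 m·K/W
ΣR = 3.030×10^-4 + 0.1151 + 0.2593 + 0.2243 = 0.5990 m·K/W
Q' = ΔT/ΣR = (94 °C − 29.8 °C)/0.5990 = 107 W/m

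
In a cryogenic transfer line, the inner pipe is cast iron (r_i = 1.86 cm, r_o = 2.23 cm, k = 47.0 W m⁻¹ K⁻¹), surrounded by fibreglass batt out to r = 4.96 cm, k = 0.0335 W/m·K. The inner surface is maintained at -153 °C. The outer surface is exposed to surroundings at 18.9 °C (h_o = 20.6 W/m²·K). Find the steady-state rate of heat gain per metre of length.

Series thermal resistances, inner to outer:
  R'_cast iron = ln(0.0223/0.0186)/(2πk) = 0.1814/(2π·47.0) = 6.144×10^-4 m·K/W
  R'_fibreglass batt = ln(0.0496/0.0223)/(2πk) = 0.7994/(2π·0.0335) = 3.798 m·K/W
  R'_conv,out = 1/(2πr h) = 1/(2π·0.0496·20.6) = 0.1558 m·K/W
ΣR = 6.144×10^-4 + 3.798 + 0.1558 = 3.954 m·K/W
Q' = ΔT/ΣR = (-153 °C − 18.9 °C)/3.954 = -43.5 W/m
(Negative Q' ⇒ heat flows inward; heat gain = 43.5 W/m.)

Q' = 43.5 W/m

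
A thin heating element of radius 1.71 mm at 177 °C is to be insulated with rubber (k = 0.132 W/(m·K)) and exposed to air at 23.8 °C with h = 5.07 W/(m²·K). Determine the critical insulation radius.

For a cylinder, r_cr = k_ins/h = 0.132/5.07 = 0.0260 m = 2.60 cm

r_cr = 2.60 cm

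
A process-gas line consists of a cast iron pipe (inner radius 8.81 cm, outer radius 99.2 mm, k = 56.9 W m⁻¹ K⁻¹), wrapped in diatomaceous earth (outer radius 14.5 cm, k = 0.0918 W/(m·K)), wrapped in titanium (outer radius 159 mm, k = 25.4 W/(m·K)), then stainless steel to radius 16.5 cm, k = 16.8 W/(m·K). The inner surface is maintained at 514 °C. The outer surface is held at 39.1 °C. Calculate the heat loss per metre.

Q' = 720 W/m

Resistance network (inner→outer):
  R'_cast iron = ln(0.0992/0.0881)/(2πk) = 0.1187/(2π·56.9) = 3.319×10^-4 m·K/W
  R'_diatomaceous earth = ln(0.145/0.0992)/(2πk) = 0.3796/(2π·0.0918) = 0.6581 m·K/W
  R'_titanium = ln(0.159/0.145)/(2πk) = 0.09217/(2π·25.4) = 5.775×10^-4 m·K/W
  R'_stainless steel = ln(0.165/0.159)/(2πk) = 0.03704/(2π·16.8) = 3.509×10^-4 m·K/W
ΣR = 3.319×10^-4 + 0.6581 + 5.775×10^-4 + 3.509×10^-4 = 0.6594 m·K/W
Q' = ΔT/ΣR = (514 °C − 39.1 °C)/0.6594 = 720 W/m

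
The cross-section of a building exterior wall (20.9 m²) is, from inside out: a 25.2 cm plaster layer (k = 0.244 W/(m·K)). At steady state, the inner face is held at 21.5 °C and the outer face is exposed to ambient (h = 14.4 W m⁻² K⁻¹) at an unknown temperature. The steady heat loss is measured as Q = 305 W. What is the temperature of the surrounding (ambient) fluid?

Series resistances:
  R_plaster = L/(kA) = 0.252/(0.244·20.9) = 0.04942 K/W
  R_conv,out = 1/(hA) = 1/(14.4·20.9) = 0.003323 K/W
ΣR = 0.05274 K/W
ΔT = Q·ΣR = 305 × 0.05274 = 16.09 K
Heat flows outward, so T_out = T_in − ΔT = 21.5 − 16.09 = 5.41 °C

T_out = 5.41 °C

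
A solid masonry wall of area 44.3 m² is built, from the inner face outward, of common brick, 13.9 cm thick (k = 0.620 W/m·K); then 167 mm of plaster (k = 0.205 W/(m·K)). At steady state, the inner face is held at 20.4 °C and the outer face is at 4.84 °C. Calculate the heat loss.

Q = 664 W

Series thermal resistances, inner to outer:
  R_common brick = L/(kA) = 0.139/(0.620·44.3) = 0.005061 K/W
  R_plaster = L/(kA) = 0.167/(0.205·44.3) = 0.01839 K/W
ΣR = 0.005061 + 0.01839 = 0.02345 K/W
Q = ΔT/ΣR = (20.4 °C − 4.84 °C)/0.02345 = 664 W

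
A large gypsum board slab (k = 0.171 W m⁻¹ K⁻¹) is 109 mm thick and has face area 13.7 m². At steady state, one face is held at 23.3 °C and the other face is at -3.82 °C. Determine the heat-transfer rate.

Q = kA·ΔT/L = 0.171 × 13.7 × |23.3 °C − -3.82 °C| / 0.109 = 583 W

Q = 583 W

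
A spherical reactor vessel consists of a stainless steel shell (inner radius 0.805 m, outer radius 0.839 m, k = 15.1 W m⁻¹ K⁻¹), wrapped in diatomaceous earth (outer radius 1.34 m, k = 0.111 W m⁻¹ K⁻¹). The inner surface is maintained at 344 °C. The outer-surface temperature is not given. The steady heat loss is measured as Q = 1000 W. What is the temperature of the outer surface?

Series resistances:
  R_stainless steel = (1/0.805 − 1/0.839)/(4πk) = 0.05034/(4π·15.1) = 2.653×10^-4 K/W
  R_diatomaceous earth = (1/0.839 − 1/1.34)/(4πk) = 0.4456/(4π·0.111) = 0.3195 K/W
ΣR = 0.3197 K/W
ΔT = Q·ΣR = 1000 × 0.3197 = 319.7 K
Heat flows outward, so T_out = T_in − ΔT = 344 − 319.7 = 24.3 °C

T_out = 24.3 °C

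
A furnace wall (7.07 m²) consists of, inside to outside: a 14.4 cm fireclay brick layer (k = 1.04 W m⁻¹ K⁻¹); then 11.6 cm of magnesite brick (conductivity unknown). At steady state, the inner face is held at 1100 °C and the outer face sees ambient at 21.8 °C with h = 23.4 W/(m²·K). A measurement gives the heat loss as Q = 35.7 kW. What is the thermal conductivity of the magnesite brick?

ΣR = ΔT/Q = |1100 − 21.8|/35700 = 0.03020 K/W
Known resistances:
  R_fireclay brick = L/(kA) = 0.144/(1.04·7.07) = 0.01958 K/W
  R_conv,out = 1/(hA) = 1/(23.4·7.07) = 0.006045 K/W
R_magnesite brick = ΣR − ΣR_known = 0.03020 − 0.02563 = 0.004570 K/W
L/(kA) = 0.004570 ⇒ k = 0.116/(0.004570·7.07) = 3.59 W/m·K

k = 3.59 W/m·K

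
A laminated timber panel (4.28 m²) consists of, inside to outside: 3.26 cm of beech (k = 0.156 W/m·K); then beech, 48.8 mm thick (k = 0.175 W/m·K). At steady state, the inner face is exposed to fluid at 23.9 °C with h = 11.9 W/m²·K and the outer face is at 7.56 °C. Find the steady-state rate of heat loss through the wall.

Resistance network (inner→outer):
  R_conv,in = 1/(hA) = 1/(11.9·4.28) = 0.01963 K/W
  R_beech = L/(kA) = 0.0326/(0.156·4.28) = 0.04883 K/W
  R_beech = L/(kA) = 0.0488/(0.175·4.28) = 0.06515 K/W
ΣR = 0.01963 + 0.04883 + 0.06515 = 0.1336 K/W
Q = ΔT/ΣR = (23.9 °C − 7.56 °C)/0.1336 = 122 W

Q = 122 W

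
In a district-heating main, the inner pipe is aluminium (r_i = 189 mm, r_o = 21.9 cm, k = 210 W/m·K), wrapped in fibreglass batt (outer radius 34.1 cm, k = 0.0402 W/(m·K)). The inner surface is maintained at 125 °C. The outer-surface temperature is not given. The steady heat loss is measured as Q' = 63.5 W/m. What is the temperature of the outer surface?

Sum the resistances:
  R'_aluminium = ln(0.219/0.189)/(2πk) = 0.1473/(2π·210) = 1.117×10^-4 m·K/W
  R'_fibreglass batt = ln(0.341/0.219)/(2πk) = 0.4428/(2π·0.0402) = 1.753 m·K/W
ΣR = 1.753 m·K/W
ΔT = Q'·ΣR = 63.5 × 1.753 = 111.3 K
Heat flows outward, so T_out = T_in − ΔT = 125 − 111.3 = 13.7 °C

T_out = 13.7 °C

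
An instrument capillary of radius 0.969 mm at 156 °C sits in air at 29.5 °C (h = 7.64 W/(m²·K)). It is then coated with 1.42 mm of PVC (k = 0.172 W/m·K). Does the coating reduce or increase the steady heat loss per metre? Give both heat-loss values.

Critical radius for a cylinder: r_cr = k/h = 0.0225 m = 2.25 cm.
Outer radius after coating: r₂ = 9.69×10^-4 + 0.00142 = 0.002389 m.
Since r₁ < r_cr and r₂ ≤ r_cr, the coating moves toward the maximum at r_cr — heat loss rises.
Bare: R = 1/(2πr₁h) = 21.50 m·K/W; Q = 126.5/21.50 = 5.88 W/m.
Coated: R = R_cond + R_conv = 9.555 m·K/W; Q = 126.5/9.555 = 13.2 W/m.

increases: 5.88 → 13.2 W/m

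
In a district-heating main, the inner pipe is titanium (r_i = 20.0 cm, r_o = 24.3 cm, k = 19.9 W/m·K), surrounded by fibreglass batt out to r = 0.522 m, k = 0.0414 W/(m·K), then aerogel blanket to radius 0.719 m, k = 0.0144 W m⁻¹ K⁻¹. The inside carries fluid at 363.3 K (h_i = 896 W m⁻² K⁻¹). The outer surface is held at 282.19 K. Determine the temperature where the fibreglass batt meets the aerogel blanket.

T = 326.5 K

Treat each layer as a resistance in series:
  R'_conv,in = 1/(2πr h) = 1/(2π·0.200·896) = 8.881×10^-4 m·K/W
  R'_titanium = ln(0.243/0.200)/(2πk) = 0.1947/(2π·19.9) = 0.001558 m·K/W
  R'_fibreglass batt = ln(0.522/0.243)/(2πk) = 0.7646/(2π·0.0414) = 2.939 m·K/W
  R'_aerogel blanket = ln(0.719/0.522)/(2πk) = 0.3202/(2π·0.0144) = 3.539 m·K/W
ΣR = 8.881×10^-4 + 0.001558 + 2.939 + 3.539 = 6.480 m·K/W
Q' = ΔT/ΣR = (363.3 K − 282.19 K)/6.480 = 12.52 W/m
From the inner boundary to the fibreglass batt/aerogel blanket interface, ΣR_partial = 2.941 m·K/W.
T_interface = T_in − Q'·ΣR_partial = 363.3 K − (12.52)(2.941) = 326.5 K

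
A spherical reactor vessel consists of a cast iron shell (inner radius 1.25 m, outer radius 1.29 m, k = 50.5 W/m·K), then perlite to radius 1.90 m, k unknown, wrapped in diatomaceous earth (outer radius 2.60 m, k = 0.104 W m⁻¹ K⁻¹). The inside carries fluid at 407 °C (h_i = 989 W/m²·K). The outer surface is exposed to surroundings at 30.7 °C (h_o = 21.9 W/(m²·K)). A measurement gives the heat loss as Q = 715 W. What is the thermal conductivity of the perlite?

k = 0.0475 W/m·K

ΣR = ΔT/Q = |407 − 30.7|/715 = 0.5263 K/W
Known resistances:
  R_conv,in = 1/(4πr²h) = 1/(4π·1.25²·989) = 5.150×10^-5 K/W
  R_cast iron = (1/1.25 − 1/1.29)/(4πk) = 0.02481/(4π·50.5) = 3.909×10^-5 K/W
  R_diatomaceous earth = (1/1.90 − 1/2.60)/(4πk) = 0.1417/(4π·0.104) = 0.1084 K/W
  R_conv,out = 1/(4πr²h) = 1/(4π·2.60²·21.9) = 5.375×10^-4 K/W
R_perlite = ΣR − ΣR_known = 0.5263 − 0.1090 = 0.4173 K/W
(1/r₁−1/r₂)/(4πk) = 0.4173 ⇒ k = 0.2489/(4π·0.4173) = 0.0475 W/m·K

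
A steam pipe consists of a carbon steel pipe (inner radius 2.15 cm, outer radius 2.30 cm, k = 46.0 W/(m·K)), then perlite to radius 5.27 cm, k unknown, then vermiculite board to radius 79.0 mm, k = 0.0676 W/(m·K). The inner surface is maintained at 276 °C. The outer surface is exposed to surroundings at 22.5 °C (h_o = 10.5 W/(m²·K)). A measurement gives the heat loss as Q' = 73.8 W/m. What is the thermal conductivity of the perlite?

ΣR = ΔT/Q' = |276 − 22.5|/73.8 = 3.435 m·K/W
Known resistances:
  R'_carbon steel = ln(0.0230/0.0215)/(2πk) = 0.06744/(2π·46.0) = 2.333×10^-4 m·K/W
  R'_vermiculite board = ln(0.0790/0.0527)/(2πk) = 0.4048/(2π·0.0676) = 0.9531 m·K/W
  R'_conv,out = 1/(2πr h) = 1/(2π·0.0790·10.5) = 0.1919 m·K/W
R_perlite = ΣR − ΣR_known = 3.435 − 1.145 = 2.290 m·K/W
ln(r₂/r₁)/(2πk) = 2.290 ⇒ k = 0.8291/(2π·2.290) = 0.0576 W/m·K

k = 0.0576 W/m·K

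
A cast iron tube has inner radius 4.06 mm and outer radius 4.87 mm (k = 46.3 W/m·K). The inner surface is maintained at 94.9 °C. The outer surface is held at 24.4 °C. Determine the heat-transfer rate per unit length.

Q' = 2πk·ΔT/ln(r₂/r₁) = 2π × 46.3 × 70.5 / ln(0.00487/0.00406) = 1.13×10^5 W/m

Q' = 113 kW/m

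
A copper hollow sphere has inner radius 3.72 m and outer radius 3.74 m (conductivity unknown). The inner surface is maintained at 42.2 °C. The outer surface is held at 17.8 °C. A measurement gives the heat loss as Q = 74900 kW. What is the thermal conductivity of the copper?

k = 351 W/m·K

ΣR = ΔT/Q = |42.2 − 17.8|/7.49×10^7 = 3.258×10^-7 K/W
(1/r₁−1/r₂)/(4πk) = 3.258×10^-7 ⇒ k = 0.001438/(4π·3.258×10^-7) = 351 W/m·K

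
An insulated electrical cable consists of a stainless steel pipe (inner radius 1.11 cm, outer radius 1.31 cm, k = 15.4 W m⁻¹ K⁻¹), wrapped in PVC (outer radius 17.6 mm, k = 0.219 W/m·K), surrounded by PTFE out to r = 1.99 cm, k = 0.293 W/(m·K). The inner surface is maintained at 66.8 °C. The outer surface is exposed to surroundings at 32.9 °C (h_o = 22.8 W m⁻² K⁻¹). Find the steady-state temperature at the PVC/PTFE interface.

T = 55.2 °C

Series thermal resistances, inner to outer:
  R'_stainless steel = ln(0.0131/0.0111)/(2πk) = 0.1657/(2π·15.4) = 0.001712 m·K/W
  R'_PVC = ln(0.0176/0.0131)/(2πk) = 0.2953/(2π·0.219) = 0.2146 m·K/W
  R'_PTFE = ln(0.0199/0.0176)/(2πk) = 0.1228/(2π·0.293) = 0.06672 m·K/W
  R'_conv,out = 1/(2πr h) = 1/(2π·0.0199·22.8) = 0.3508 m·K/W
ΣR = 0.001712 + 0.2146 + 0.06672 + 0.3508 = 0.6338 m·K/W
Q' = ΔT/ΣR = (66.8 °C − 32.9 °C)/0.6338 = 53.49 W/m
From the inner boundary to the PVC/PTFE interface, ΣR_partial = 0.2163 m·K/W.
T_interface = T_in − Q'·ΣR_partial = 66.8 °C − (53.49)(0.2163) = 55.2 °C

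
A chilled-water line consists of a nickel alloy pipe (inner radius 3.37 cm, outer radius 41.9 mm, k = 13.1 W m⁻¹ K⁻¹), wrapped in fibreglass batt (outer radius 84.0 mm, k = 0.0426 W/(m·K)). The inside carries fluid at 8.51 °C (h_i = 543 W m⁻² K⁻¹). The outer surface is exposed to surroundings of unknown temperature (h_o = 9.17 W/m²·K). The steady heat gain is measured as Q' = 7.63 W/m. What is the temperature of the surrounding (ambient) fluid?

T_out = 30.0 °C

Series resistances:
  R'_conv,in = 1/(2πr h) = 1/(2π·0.0337·543) = 0.008697 m·K/W
  R'_nickel alloy = ln(0.0419/0.0337)/(2πk) = 0.2178/(2π·13.1) = 0.002646 m·K/W
  R'_fibreglass batt = ln(0.0840/0.0419)/(2πk) = 0.6955/(2π·0.0426) = 2.599 m·K/W
  R'_conv,out = 1/(2πr h) = 1/(2π·0.0840·9.17) = 0.2066 m·K/W
ΣR = 2.816 m·K/W
ΔT = Q'·ΣR = 7.63 × 2.816 = 21.49 K
Heat flows inward, so T_out = T_in + ΔT = 8.51 + 21.49 = 30.0 °C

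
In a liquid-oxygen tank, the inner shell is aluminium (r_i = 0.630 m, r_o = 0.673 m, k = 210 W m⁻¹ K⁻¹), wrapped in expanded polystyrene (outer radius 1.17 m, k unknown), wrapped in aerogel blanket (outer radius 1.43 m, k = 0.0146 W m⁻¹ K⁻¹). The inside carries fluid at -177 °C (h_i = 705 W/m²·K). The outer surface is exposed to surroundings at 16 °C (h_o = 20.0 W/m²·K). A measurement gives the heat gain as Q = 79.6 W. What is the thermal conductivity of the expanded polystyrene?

k = 0.0319 W/m·K

ΣR = ΔT/Q = |-177 − 16|/79.6 = 2.425 K/W
Known resistances:
  R_conv,in = 1/(4πr²h) = 1/(4π·0.630²·705) = 2.844×10^-4 K/W
  R_aluminium = (1/0.630 − 1/0.673)/(4πk) = 0.1014/(4π·210) = 3.843×10^-5 K/W
  R_aerogel blanket = (1/1.17 − 1/1.43)/(4πk) = 0.1554/(4π·0.0146) = 0.8470 K/W
  R_conv,out = 1/(4πr²h) = 1/(4π·1.43²·20.0) = 0.001946 K/W
R_expanded polystyrene = ΣR − ΣR_known = 2.425 − 0.8493 = 1.576 K/W
(1/r₁−1/r₂)/(4πk) = 1.576 ⇒ k = 0.6312/(4π·1.576) = 0.0319 W/m·K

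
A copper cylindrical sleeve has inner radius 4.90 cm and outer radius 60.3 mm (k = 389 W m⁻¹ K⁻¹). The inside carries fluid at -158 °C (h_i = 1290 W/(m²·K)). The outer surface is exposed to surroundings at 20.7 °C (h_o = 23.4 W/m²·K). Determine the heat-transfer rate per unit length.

Series thermal resistances, inner to outer:
  R'_conv,in = 1/(2πr h) = 1/(2π·0.0490·1290) = 0.002518 m·K/W
  R'_copper = ln(0.0603/0.0490)/(2πk) = 0.2075/(2π·389) = 8.490×10^-5 m·K/W
  R'_conv,out = 1/(2πr h) = 1/(2π·0.0603·23.4) = 0.1128 m·K/W
ΣR = 0.002518 + 8.490×10^-5 + 0.1128 = 0.1154 m·K/W
Q' = ΔT/ΣR = (-158 °C − 20.7 °C)/0.1154 = -1550 W/m
(Negative Q' ⇒ heat flows inward; heat gain = 1550 W/m.)

Q' = 1550 W/m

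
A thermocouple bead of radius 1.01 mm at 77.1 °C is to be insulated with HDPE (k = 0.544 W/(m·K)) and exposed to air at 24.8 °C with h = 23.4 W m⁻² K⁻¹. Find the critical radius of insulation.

r_cr = 4.65 cm

For a sphere, r_cr = 2k_ins/h = 2·0.544/23.4 = 0.0465 m = 4.65 cm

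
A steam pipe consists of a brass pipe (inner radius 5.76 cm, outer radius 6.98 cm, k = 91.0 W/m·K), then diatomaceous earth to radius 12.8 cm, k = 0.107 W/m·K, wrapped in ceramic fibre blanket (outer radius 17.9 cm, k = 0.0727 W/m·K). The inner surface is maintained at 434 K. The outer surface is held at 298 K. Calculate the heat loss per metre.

Resistance network (inner→outer):
  R'_brass = ln(0.0698/0.0576)/(2πk) = 0.1921/(2π·91.0) = 3.360×10^-4 m·K/W
  R'_diatomaceous earth = ln(0.128/0.0698)/(2πk) = 0.6064/(2π·0.107) = 0.9020 m·K/W
  R'_ceramic fibre blanket = ln(0.179/0.128)/(2πk) = 0.3354/(2π·0.0727) = 0.7342 m·K/W
ΣR = 3.360×10^-4 + 0.9020 + 0.7342 = 1.637 m·K/W
Q' = ΔT/ΣR = (434 K − 298 K)/1.637 = 83.1 W/m

Q' = 83.1 W/m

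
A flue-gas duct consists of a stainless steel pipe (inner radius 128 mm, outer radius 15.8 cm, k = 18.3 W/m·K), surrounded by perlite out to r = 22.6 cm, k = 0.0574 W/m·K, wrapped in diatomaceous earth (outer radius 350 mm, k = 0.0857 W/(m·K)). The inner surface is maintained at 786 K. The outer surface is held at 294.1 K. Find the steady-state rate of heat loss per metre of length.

Series thermal resistances, inner to outer:
  R'_stainless steel = ln(0.158/0.128)/(2πk) = 0.2106/(2π·18.3) = 0.001831 m·K/W
  R'_perlite = ln(0.226/0.158)/(2πk) = 0.3579/(2π·0.0574) = 0.9925 m·K/W
  R'_diatomaceous earth = ln(0.350/0.226)/(2πk) = 0.4374/(2π·0.0857) = 0.8123 m·K/W
ΣR = 0.001831 + 0.9925 + 0.8123 = 1.807 m·K/W
Q' = ΔT/ΣR = (786 K − 294.1 K)/1.807 = 272 W/m

Q' = 272 W/m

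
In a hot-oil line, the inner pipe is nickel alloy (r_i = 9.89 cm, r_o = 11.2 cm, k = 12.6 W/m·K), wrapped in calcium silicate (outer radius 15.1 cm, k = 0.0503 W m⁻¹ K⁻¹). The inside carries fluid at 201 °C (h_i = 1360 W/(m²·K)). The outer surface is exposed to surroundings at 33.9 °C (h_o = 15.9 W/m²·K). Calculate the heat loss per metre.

Resistance network (inner→outer):
  R'_conv,in = 1/(2πr h) = 1/(2π·0.0989·1360) = 0.001183 m·K/W
  R'_nickel alloy = ln(0.112/0.0989)/(2πk) = 0.1244/(2π·12.6) = 0.001571 m·K/W
  R'_calcium silicate = ln(0.151/0.112)/(2πk) = 0.2988/(2π·0.0503) = 0.9454 m·K/W
  R'_conv,out = 1/(2πr h) = 1/(2π·0.151·15.9) = 0.06629 m·K/W
ΣR = 0.001183 + 0.001571 + 0.9454 + 0.06629 = 1.014 m·K/W
Q' = ΔT/ΣR = (201 °C − 33.9 °C)/1.014 = 165 W/m

Q' = 165 W/m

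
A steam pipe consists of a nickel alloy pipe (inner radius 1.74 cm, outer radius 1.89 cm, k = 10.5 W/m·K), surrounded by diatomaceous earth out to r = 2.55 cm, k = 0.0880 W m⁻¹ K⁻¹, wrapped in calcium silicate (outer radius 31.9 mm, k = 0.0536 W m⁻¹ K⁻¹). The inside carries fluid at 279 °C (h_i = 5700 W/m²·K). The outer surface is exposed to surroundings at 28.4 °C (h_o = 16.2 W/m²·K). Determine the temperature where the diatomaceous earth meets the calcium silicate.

Series thermal resistances, inner to outer:
  R'_conv,in = 1/(2πr h) = 1/(2π·0.0174·5700) = 0.001605 m·K/W
  R'_nickel alloy = ln(0.0189/0.0174)/(2πk) = 0.08269/(2π·10.5) = 0.001253 m·K/W
  R'_diatomaceous earth = ln(0.0255/0.0189)/(2πk) = 0.2995/(2π·0.0880) = 0.5417 m·K/W
  R'_calcium silicate = ln(0.0319/0.0255)/(2πk) = 0.2239/(2π·0.0536) = 0.6649 m·K/W
  R'_conv,out = 1/(2πr h) = 1/(2π·0.0319·16.2) = 0.3080 m·K/W
ΣR = 0.001605 + 0.001253 + 0.5417 + 0.6649 + 0.3080 = 1.517 m·K/W
Q' = ΔT/ΣR = (279 °C − 28.4 °C)/1.517 = 165.2 W/m
From the inner boundary to the diatomaceous earth/calcium silicate interface, ΣR_partial = 0.5446 m·K/W.
T_interface = T_in − Q'·ΣR_partial = 279 °C − (165.2)(0.5446) = 189 °C

T = 189 °C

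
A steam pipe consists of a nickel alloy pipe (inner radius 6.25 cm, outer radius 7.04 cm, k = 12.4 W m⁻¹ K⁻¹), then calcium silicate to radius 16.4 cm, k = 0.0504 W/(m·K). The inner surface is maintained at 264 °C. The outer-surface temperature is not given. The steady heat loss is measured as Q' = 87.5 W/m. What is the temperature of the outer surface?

T_out = 30.2 °C

Sum the resistances:
  R'_nickel alloy = ln(0.0704/0.0625)/(2πk) = 0.1190/(2π·12.4) = 0.001528 m·K/W
  R'_calcium silicate = ln(0.164/0.0704)/(2πk) = 0.8457/(2π·0.0504) = 2.670 m·K/W
ΣR = 2.672 m·K/W
ΔT = Q'·ΣR = 87.5 × 2.672 = 233.8 K
Heat flows outward, so T_out = T_in − ΔT = 264 − 233.8 = 30.2 °C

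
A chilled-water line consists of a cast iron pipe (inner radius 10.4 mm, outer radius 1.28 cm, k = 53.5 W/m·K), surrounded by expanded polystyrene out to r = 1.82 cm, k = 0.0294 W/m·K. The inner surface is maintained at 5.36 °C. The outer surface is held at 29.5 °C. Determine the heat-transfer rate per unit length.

Q' = 12.7 W/m

Series thermal resistances, inner to outer:
  R'_cast iron = ln(0.0128/0.0104)/(2πk) = 0.2076/(2π·53.5) = 6.177×10^-4 m·K/W
  R'_expanded polystyrene = ln(0.0182/0.0128)/(2πk) = 0.3520/(2π·0.0294) = 1.905 m·K/W
ΣR = 6.177×10^-4 + 1.905 = 1.906 m·K/W
Q' = ΔT/ΣR = (5.36 °C − 29.5 °C)/1.906 = -12.7 W/m
(Negative Q' ⇒ heat flows inward; heat gain = 12.7 W/m.)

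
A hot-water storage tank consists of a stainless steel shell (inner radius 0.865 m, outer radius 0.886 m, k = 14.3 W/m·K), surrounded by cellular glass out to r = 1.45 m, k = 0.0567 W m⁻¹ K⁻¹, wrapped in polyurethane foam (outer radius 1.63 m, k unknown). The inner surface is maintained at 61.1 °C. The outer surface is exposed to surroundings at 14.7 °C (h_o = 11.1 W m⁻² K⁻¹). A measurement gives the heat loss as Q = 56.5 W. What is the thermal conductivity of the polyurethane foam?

ΣR = ΔT/Q = |61.1 − 14.7|/56.5 = 0.8212 K/W
Known resistances:
  R_stainless steel = (1/0.865 − 1/0.886)/(4πk) = 0.02740/(4π·14.3) = 1.525×10^-4 K/W
  R_cellular glass = (1/0.886 − 1/1.45)/(4πk) = 0.4390/(4π·0.0567) = 0.6161 K/W
  R_conv,out = 1/(4πr²h) = 1/(4π·1.63²·11.1) = 0.002698 K/W
R_polyurethane foam = ΣR − ΣR_known = 0.8212 − 0.6190 = 0.2022 K/W
(1/r₁−1/r₂)/(4πk) = 0.2022 ⇒ k = 0.07616/(4π·0.2022) = 0.0300 W/m·K

k = 0.0300 W/m·K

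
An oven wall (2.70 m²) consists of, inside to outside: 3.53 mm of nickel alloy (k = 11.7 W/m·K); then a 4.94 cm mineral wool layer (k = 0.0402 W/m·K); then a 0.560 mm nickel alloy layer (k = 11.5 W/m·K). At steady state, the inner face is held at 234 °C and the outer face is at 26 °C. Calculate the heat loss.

Treat each layer as a resistance in series:
  R_nickel alloy = L/(kA) = 0.00353/(11.7·2.70) = 1.117×10^-4 K/W
  R_mineral wool = L/(kA) = 0.0494/(0.0402·2.70) = 0.4551 K/W
  R_nickel alloy = L/(kA) = 5.60×10^-4/(11.5·2.70) = 1.804×10^-5 K/W
ΣR = 1.117×10^-4 + 0.4551 + 1.804×10^-5 = 0.4552 K/W
Q = ΔT/ΣR = (234 °C − 26 °C)/0.4552 = 457 W

Q = 457 W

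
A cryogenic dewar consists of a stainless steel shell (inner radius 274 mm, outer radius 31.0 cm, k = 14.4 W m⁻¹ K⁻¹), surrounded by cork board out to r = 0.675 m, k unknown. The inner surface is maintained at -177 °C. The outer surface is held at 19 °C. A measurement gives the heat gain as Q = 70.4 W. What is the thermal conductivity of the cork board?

ΣR = ΔT/Q = |-177 − 19|/70.4 = 2.784 K/W
Known resistances:
  R_stainless steel = (1/0.274 − 1/0.310)/(4πk) = 0.4238/(4π·14.4) = 0.002342 K/W
R_cork board = ΣR − ΣR_known = 2.784 − 0.002342 = 2.782 K/W
(1/r₁−1/r₂)/(4πk) = 2.782 ⇒ k = 1.744/(4π·2.782) = 0.0499 W/m·K

k = 0.0499 W/m·K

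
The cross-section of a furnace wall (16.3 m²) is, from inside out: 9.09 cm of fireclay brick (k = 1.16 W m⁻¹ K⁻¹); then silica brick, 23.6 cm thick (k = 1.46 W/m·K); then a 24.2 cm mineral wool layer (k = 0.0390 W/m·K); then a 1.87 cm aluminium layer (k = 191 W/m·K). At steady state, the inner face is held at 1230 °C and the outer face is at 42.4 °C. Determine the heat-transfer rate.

Series thermal resistances, inner to outer:
  R_fireclay brick = L/(kA) = 0.0909/(1.16·16.3) = 0.004807 K/W
  R_silica brick = L/(kA) = 0.236/(1.46·16.3) = 0.009917 K/W
  R_mineral wool = L/(kA) = 0.242/(0.0390·16.3) = 0.3807 K/W
  R_aluminium = L/(kA) = 0.0187/(191·16.3) = 6.006×10^-6 K/W
ΣR = 0.004807 + 0.009917 + 0.3807 + 6.006×10^-6 = 0.3954 K/W
Q = ΔT/ΣR = (1230 °C − 42.4 °C)/0.3954 = 3000 W

Q = 3000 W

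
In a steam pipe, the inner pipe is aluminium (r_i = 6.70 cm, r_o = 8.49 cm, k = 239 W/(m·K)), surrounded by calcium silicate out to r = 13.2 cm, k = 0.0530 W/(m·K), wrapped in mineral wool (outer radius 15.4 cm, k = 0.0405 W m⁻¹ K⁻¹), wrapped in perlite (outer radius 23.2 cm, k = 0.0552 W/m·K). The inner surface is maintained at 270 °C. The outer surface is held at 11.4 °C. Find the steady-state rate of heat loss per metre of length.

Resistance network (inner→outer):
  R'_aluminium = ln(0.0849/0.0670)/(2πk) = 0.2368/(2π·239) = 1.577×10^-4 m·K/W
  R'_calcium silicate = ln(0.132/0.0849)/(2πk) = 0.4413/(2π·0.0530) = 1.325 m·K/W
  R'_mineral wool = ln(0.154/0.132)/(2πk) = 0.1542/(2π·0.0405) = 0.6058 m·K/W
  R'_perlite = ln(0.232/0.154)/(2πk) = 0.4098/(2π·0.0552) = 1.182 m·K/W
ΣR = 1.577×10^-4 + 1.325 + 0.6058 + 1.182 = 3.113 m·K/W
Q' = ΔT/ΣR = (270 °C − 11.4 °C)/3.113 = 83.1 W/m

Q' = 83.1 W/m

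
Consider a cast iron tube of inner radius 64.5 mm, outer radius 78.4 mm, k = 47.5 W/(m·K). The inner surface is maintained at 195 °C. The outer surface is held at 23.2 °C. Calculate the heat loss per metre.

Q' = 2πk·ΔT/ln(r₂/r₁) = 2π × 47.5 × 171.8 / ln(0.0784/0.0645) = 2.63×10^5 W/m

Q' = 263 kW/m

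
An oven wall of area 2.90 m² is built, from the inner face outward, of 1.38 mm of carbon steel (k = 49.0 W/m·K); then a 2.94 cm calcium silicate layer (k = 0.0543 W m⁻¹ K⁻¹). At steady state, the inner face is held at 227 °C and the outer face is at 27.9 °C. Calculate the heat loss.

Q = 1070 W

Resistance network (inner→outer):
  R_carbon steel = L/(kA) = 0.00138/(49.0·2.90) = 9.711×10^-6 K/W
  R_calcium silicate = L/(kA) = 0.0294/(0.0543·2.90) = 0.1867 K/W
ΣR = 9.711×10^-6 + 0.1867 = 0.1867 K/W
Q = ΔT/ΣR = (227 °C − 27.9 °C)/0.1867 = 1070 W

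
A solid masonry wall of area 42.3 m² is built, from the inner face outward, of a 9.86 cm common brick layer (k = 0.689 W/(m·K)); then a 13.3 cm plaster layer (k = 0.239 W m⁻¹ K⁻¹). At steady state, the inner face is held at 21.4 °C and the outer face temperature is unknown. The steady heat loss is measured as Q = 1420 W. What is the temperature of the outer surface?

T_out = -2.09 °C

Series resistances:
  R_common brick = L/(kA) = 0.0986/(0.689·42.3) = 0.003383 K/W
  R_plaster = L/(kA) = 0.133/(0.239·42.3) = 0.01316 K/W
ΣR = 0.01654 K/W
ΔT = Q·ΣR = 1420 × 0.01654 = 23.49 K
Heat flows outward, so T_out = T_in − ΔT = 21.4 − 23.49 = -2.09 °C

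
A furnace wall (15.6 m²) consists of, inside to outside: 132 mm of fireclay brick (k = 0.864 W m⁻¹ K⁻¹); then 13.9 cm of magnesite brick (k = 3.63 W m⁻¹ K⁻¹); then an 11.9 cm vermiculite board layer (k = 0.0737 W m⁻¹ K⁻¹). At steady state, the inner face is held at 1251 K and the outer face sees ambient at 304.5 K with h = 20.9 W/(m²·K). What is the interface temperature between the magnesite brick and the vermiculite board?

Resistance network (inner→outer):
  R_fireclay brick = L/(kA) = 0.132/(0.864·15.6) = 0.009793 K/W
  R_magnesite brick = L/(kA) = 0.139/(3.63·15.6) = 0.002455 K/W
  R_vermiculite board = L/(kA) = 0.119/(0.0737·15.6) = 0.1035 K/W
  R_conv,out = 1/(hA) = 1/(20.9·15.6) = 0.003067 K/W
ΣR = 0.009793 + 0.002455 + 0.1035 + 0.003067 = 0.1188 K/W
Q = ΔT/ΣR = (1251 K − 304.5 K)/0.1188 = 7967 W
From the inner boundary to the magnesite brick/vermiculite board interface, ΣR_partial = 0.01225 K/W.
T_interface = T_in − Q·ΣR_partial = 1251 K − (7967)(0.01225) = 1153 K

T = 1153 K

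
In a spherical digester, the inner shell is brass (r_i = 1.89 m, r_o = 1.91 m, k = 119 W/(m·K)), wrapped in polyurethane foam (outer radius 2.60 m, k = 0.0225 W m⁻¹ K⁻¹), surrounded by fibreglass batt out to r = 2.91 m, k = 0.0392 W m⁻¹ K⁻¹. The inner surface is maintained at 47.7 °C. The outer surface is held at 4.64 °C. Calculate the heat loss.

Resistance network (inner→outer):
  R_brass = (1/1.89 − 1/1.91)/(4πk) = 0.005540/(4π·119) = 3.705×10^-6 K/W
  R_polyurethane foam = (1/1.91 − 1/2.60)/(4πk) = 0.1389/(4π·0.0225) = 0.4914 K/W
  R_fibreglass batt = (1/2.60 − 1/2.91)/(4πk) = 0.04097/(4π·0.0392) = 0.08318 K/W
ΣR = 3.705×10^-6 + 0.4914 + 0.08318 = 0.5746 K/W
Q = ΔT/ΣR = (47.7 °C − 4.64 °C)/0.5746 = 74.9 W

Q = 74.9 W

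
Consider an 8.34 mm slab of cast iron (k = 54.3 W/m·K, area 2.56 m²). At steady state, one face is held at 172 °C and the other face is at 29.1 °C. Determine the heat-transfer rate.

Q = kA·ΔT/L = 54.3 × 2.56 × |172 °C − 29.1 °C| / 0.00834 = 2.38×10^6 W

Q = 2380 kW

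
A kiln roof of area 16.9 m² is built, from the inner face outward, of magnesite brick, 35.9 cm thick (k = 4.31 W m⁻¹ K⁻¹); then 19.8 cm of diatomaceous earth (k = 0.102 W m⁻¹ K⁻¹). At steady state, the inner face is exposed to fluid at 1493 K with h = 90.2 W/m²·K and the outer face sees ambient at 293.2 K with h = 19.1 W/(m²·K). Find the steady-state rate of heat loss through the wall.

Q = 9.71 kW

Treat each layer as a resistance in series:
  R_conv,in = 1/(hA) = 1/(90.2·16.9) = 6.560×10^-4 K/W
  R_magnesite brick = L/(kA) = 0.359/(4.31·16.9) = 0.004929 K/W
  R_diatomaceous earth = L/(kA) = 0.198/(0.102·16.9) = 0.1149 K/W
  R_conv,out = 1/(hA) = 1/(19.1·16.9) = 0.003098 K/W
ΣR = 6.560×10^-4 + 0.004929 + 0.1149 + 0.003098 = 0.1236 K/W
Q = ΔT/ΣR = (1493 K − 293.2 K)/0.1236 = 9710 W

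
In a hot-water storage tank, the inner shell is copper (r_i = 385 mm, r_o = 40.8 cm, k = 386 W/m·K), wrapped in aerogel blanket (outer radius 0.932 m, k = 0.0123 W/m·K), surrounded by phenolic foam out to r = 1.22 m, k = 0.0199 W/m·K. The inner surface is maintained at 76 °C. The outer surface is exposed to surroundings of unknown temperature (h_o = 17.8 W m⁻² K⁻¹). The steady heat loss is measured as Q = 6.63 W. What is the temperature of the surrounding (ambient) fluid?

Sum the resistances:
  R_copper = (1/0.385 − 1/0.408)/(4πk) = 0.1464/(4π·386) = 3.019×10^-5 K/W
  R_aerogel blanket = (1/0.408 − 1/0.932)/(4πk) = 1.378/(4π·0.0123) = 8.915 K/W
  R_phenolic foam = (1/0.932 − 1/1.22)/(4πk) = 0.2533/(4π·0.0199) = 1.013 K/W
  R_conv,out = 1/(4πr²h) = 1/(4π·1.22²·17.8) = 0.003004 K/W
ΣR = 9.931 K/W
ΔT = Q·ΣR = 6.63 × 9.931 = 65.84 K
Heat flows outward, so T_out = T_in − ΔT = 76 − 65.84 = 10.2 °C

T_out = 10.2 °C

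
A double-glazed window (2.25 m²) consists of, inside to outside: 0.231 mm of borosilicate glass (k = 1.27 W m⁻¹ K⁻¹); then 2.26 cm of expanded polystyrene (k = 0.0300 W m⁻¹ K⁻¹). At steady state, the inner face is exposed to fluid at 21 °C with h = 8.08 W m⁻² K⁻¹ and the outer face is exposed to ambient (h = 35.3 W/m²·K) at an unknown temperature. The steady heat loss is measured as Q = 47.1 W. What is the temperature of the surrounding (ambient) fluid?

Sum the resistances:
  R_conv,in = 1/(hA) = 1/(8.08·2.25) = 0.05501 K/W
  R_borosilicate glass = L/(kA) = 2.31×10^-4/(1.27·2.25) = 8.084×10^-5 K/W
  R_expanded polystyrene = L/(kA) = 0.0226/(0.0300·2.25) = 0.3348 K/W
  R_conv,out = 1/(hA) = 1/(35.3·2.25) = 0.01259 K/W
ΣR = 0.4025 K/W
ΔT = Q·ΣR = 47.1 × 0.4025 = 18.96 K
Heat flows outward, so T_out = T_in − ΔT = 21 − 18.96 = 2.04 °C

T_out = 2.04 °C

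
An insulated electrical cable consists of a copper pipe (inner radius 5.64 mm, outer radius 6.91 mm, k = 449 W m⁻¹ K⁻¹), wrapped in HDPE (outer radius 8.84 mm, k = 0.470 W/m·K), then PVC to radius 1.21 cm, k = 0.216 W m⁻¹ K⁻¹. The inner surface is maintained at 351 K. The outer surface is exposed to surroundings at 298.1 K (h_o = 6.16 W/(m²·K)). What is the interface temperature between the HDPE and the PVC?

Resistance network (inner→outer):
  R'_copper = ln(0.00691/0.00564)/(2πk) = 0.2031/(2π·449) = 7.199×10^-5 m·K/W
  R'_HDPE = ln(0.00884/0.00691)/(2πk) = 0.2463/(2π·0.470) = 0.08341 m·K/W
  R'_PVC = ln(0.0121/0.00884)/(2πk) = 0.3139/(2π·0.216) = 0.2313 m·K/W
  R'_conv,out = 1/(2πr h) = 1/(2π·0.0121·6.16) = 2.135 m·K/W
ΣR = 7.199×10^-5 + 0.08341 + 0.2313 + 2.135 = 2.450 m·K/W
Q' = ΔT/ΣR = (351 K − 298.1 K)/2.450 = 21.59 W/m
From the inner boundary to the HDPE/PVC interface, ΣR_partial = 0.08348 m·K/W.
T_interface = T_in − Q'·ΣR_partial = 351 K − (21.59)(0.08348) = 349.2 K

T = 349.2 K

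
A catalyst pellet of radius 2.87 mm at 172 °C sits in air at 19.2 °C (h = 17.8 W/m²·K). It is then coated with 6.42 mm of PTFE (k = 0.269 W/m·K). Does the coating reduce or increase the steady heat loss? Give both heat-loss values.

increases: 0.282 → 1.24 W

Critical radius for a sphere: r_cr = 2k/h = 0.0302 m = 3.02 cm.
Outer radius after coating: r₂ = 0.00287 + 0.00642 = 0.00929 m.
Since r₁ < r_cr and r₂ ≤ r_cr, the coating moves toward the maximum at r_cr — heat loss rises.
Bare: R = 1/(4πr₁²h) = 542.8 K/W; Q = 152.8/542.8 = 0.282 W.
Coated: R = R_cond + R_conv = 123.0 K/W; Q = 152.8/123.0 = 1.24 W.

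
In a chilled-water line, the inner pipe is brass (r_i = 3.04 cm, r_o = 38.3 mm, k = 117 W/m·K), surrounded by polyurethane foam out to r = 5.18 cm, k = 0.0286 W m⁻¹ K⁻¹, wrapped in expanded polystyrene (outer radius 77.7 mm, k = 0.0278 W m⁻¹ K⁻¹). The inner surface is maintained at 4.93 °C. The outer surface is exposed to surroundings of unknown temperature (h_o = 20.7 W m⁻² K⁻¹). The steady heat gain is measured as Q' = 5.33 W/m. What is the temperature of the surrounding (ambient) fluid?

T_out = 26.8 °C

Series resistances:
  R'_brass = ln(0.0383/0.0304)/(2πk) = 0.2310/(2π·117) = 3.142×10^-4 m·K/W
  R'_polyurethane foam = ln(0.0518/0.0383)/(2πk) = 0.3019/(2π·0.0286) = 1.680 m·K/W
  R'_expanded polystyrene = ln(0.0777/0.0518)/(2πk) = 0.4055/(2π·0.0278) = 2.321 m·K/W
  R'_conv,out = 1/(2πr h) = 1/(2π·0.0777·20.7) = 0.09895 m·K/W
ΣR = 4.101 m·K/W
ΔT = Q'·ΣR = 5.33 × 4.101 = 21.86 K
Heat flows inward, so T_out = T_in + ΔT = 4.93 + 21.86 = 26.8 °C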